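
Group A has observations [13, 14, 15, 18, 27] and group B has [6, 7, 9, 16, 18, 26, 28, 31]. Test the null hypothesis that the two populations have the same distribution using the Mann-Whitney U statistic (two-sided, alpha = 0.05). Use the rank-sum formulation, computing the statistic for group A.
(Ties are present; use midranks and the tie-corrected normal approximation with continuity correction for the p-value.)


Step 1: Combine and sort all 13 observations; assign midranks.
sorted (value, group): (6,Y), (7,Y), (9,Y), (13,X), (14,X), (15,X), (16,Y), (18,X), (18,Y), (26,Y), (27,X), (28,Y), (31,Y)
ranks: 6->1, 7->2, 9->3, 13->4, 14->5, 15->6, 16->7, 18->8.5, 18->8.5, 26->10, 27->11, 28->12, 31->13
Step 2: Rank sum for X: R1 = 4 + 5 + 6 + 8.5 + 11 = 34.5.
Step 3: U_X = R1 - n1(n1+1)/2 = 34.5 - 5*6/2 = 34.5 - 15 = 19.5.
       U_Y = n1*n2 - U_X = 40 - 19.5 = 20.5.
Step 4: Ties are present, so use the tie-corrected normal approximation (with continuity correction) for the p-value.
Step 5: p-value = 1.000000; compare to alpha = 0.05. fail to reject H0.

U_X = 19.5, p = 1.000000, fail to reject H0 at alpha = 0.05.


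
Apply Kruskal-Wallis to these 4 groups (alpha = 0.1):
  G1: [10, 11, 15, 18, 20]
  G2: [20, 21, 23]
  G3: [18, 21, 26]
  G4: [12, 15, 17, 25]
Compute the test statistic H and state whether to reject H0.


Step 1: Combine all N = 15 observations and assign midranks.
sorted (value, group, rank): (10,G1,1), (11,G1,2), (12,G4,3), (15,G1,4.5), (15,G4,4.5), (17,G4,6), (18,G1,7.5), (18,G3,7.5), (20,G1,9.5), (20,G2,9.5), (21,G2,11.5), (21,G3,11.5), (23,G2,13), (25,G4,14), (26,G3,15)
Step 2: Sum ranks within each group.
R_1 = 24.5 (n_1 = 5)
R_2 = 34 (n_2 = 3)
R_3 = 34 (n_3 = 3)
R_4 = 27.5 (n_4 = 4)
Step 3: H = 12/(N(N+1)) * sum(R_i^2/n_i) - 3(N+1)
     = 12/(15*16) * (24.5^2/5 + 34^2/3 + 34^2/3 + 27.5^2/4) - 3*16
     = 0.050000 * 1079.78 - 48
     = 5.988958.
Step 4: Ties present; correction factor C = 1 - 24/(15^3 - 15) = 0.992857. Corrected H = 5.988958 / 0.992857 = 6.032044.
Step 5: Under H0, H ~ chi^2(3); p-value = 0.110062.
Step 6: alpha = 0.1. fail to reject H0.

H = 6.0320, df = 3, p = 0.110062, fail to reject H0.


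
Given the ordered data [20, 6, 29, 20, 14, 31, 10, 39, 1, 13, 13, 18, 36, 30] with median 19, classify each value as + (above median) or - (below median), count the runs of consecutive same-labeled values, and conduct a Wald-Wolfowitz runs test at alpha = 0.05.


Step 1: Compute median = 19; label A = above, B = below.
Labels in order: ABAABABABBBBAA  (n_A = 7, n_B = 7)
Step 2: Count runs R = 9.
Step 3: Under H0 (random ordering), E[R] = 2*n_A*n_B/(n_A+n_B) + 1 = 2*7*7/14 + 1 = 8.0000.
        Var[R] = 2*n_A*n_B*(2*n_A*n_B - n_A - n_B) / ((n_A+n_B)^2 * (n_A+n_B-1)) = 8232/2548 = 3.2308.
        SD[R] = 1.7974.
Step 4: Continuity-corrected z = (R - 0.5 - E[R]) / SD[R] = (9 - 0.5 - 8.0000) / 1.7974 = 0.2782.
Step 5: Two-sided p-value via normal approximation = 2*(1 - Phi(|z|)) = 0.780879.
Step 6: alpha = 0.05. fail to reject H0.

R = 9, z = 0.2782, p = 0.780879, fail to reject H0.


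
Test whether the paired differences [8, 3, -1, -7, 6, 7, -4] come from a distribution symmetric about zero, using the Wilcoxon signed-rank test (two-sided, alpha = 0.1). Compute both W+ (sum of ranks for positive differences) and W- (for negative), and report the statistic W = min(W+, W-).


Step 1: Drop any zero differences (none here) and take |d_i|.
|d| = [8, 3, 1, 7, 6, 7, 4]
Step 2: Midrank |d_i| (ties get averaged ranks).
ranks: |8|->7, |3|->2, |1|->1, |7|->5.5, |6|->4, |7|->5.5, |4|->3
Step 3: Attach original signs; sum ranks with positive sign and with negative sign.
W+ = 7 + 2 + 4 + 5.5 = 18.5
W- = 1 + 5.5 + 3 = 9.5
(Check: W+ + W- = 28 should equal n(n+1)/2 = 28.)
Step 4: Test statistic W = min(W+, W-) = 9.5.
Step 5: Ties in |d|, so use the tie-corrected normal approximation.
        E[W] = n(n+1)/4 = 7*8/4 = 14.
        Tie groups: |d|=7 (t=2); sum(t^3 - t) = 6.
        Var[W] = n(n+1)(2n+1)/24 - sum(t^3-t)/48 = 840/24 - 6/48 = 34.875.
        z = (W - E[W]) / sqrt(Var[W]) = (9.5 - 14) / 5.9055 = -0.7620.
        Two-sided p = 2*Phi(z) = 0.446060.
Step 6: alpha = 0.1. fail to reject H0.

W+ = 18.5, W- = 9.5, W = min = 9.5, p = 0.446060, fail to reject H0.


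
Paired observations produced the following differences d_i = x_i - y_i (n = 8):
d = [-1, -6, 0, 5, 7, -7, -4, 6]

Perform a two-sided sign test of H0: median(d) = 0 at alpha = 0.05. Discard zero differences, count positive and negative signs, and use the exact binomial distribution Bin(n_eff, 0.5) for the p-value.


Step 1: Discard zero differences. Original n = 8; n_eff = number of nonzero differences = 7.
Nonzero differences (with sign): -1, -6, +5, +7, -7, -4, +6
Step 2: Count signs: positive = 3, negative = 4.
Step 3: Under H0: P(positive) = 0.5, so the number of positives S ~ Bin(7, 0.5).
Step 4: Two-sided exact p-value = sum of Bin(7,0.5) probabilities at or below the observed probability = 1.000000.
Step 5: alpha = 0.05. fail to reject H0.

n_eff = 7, pos = 3, neg = 4, p = 1.000000, fail to reject H0.


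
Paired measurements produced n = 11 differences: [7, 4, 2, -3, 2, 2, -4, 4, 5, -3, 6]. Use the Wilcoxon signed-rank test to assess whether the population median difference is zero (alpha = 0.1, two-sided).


Step 1: Drop any zero differences (none here) and take |d_i|.
|d| = [7, 4, 2, 3, 2, 2, 4, 4, 5, 3, 6]
Step 2: Midrank |d_i| (ties get averaged ranks).
ranks: |7|->11, |4|->7, |2|->2, |3|->4.5, |2|->2, |2|->2, |4|->7, |4|->7, |5|->9, |3|->4.5, |6|->10
Step 3: Attach original signs; sum ranks with positive sign and with negative sign.
W+ = 11 + 7 + 2 + 2 + 2 + 7 + 9 + 10 = 50
W- = 4.5 + 7 + 4.5 = 16
(Check: W+ + W- = 66 should equal n(n+1)/2 = 66.)
Step 4: Test statistic W = min(W+, W-) = 16.
Step 5: Ties in |d|, so use the tie-corrected normal approximation.
        E[W] = n(n+1)/4 = 11*12/4 = 33.
        Tie groups: |d|=2 (t=3), |d|=3 (t=2), |d|=4 (t=3); sum(t^3 - t) = 54.
        Var[W] = n(n+1)(2n+1)/24 - sum(t^3-t)/48 = 3036/24 - 54/48 = 125.375.
        z = (W - E[W]) / sqrt(Var[W]) = (16 - 33) / 11.1971 = -1.5183.
        Two-sided p = 2*Phi(z) = 0.128951.
Step 6: alpha = 0.1. fail to reject H0.

W+ = 50, W- = 16, W = min = 16, p = 0.128951, fail to reject H0.


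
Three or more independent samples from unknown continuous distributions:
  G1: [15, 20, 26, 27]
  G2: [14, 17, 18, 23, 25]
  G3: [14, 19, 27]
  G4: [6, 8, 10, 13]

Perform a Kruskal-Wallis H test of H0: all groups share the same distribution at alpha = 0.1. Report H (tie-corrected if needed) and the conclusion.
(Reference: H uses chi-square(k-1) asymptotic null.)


Step 1: Combine all N = 16 observations and assign midranks.
sorted (value, group, rank): (6,G4,1), (8,G4,2), (10,G4,3), (13,G4,4), (14,G2,5.5), (14,G3,5.5), (15,G1,7), (17,G2,8), (18,G2,9), (19,G3,10), (20,G1,11), (23,G2,12), (25,G2,13), (26,G1,14), (27,G1,15.5), (27,G3,15.5)
Step 2: Sum ranks within each group.
R_1 = 47.5 (n_1 = 4)
R_2 = 47.5 (n_2 = 5)
R_3 = 31 (n_3 = 3)
R_4 = 10 (n_4 = 4)
Step 3: H = 12/(N(N+1)) * sum(R_i^2/n_i) - 3(N+1)
     = 12/(16*17) * (47.5^2/4 + 47.5^2/5 + 31^2/3 + 10^2/4) - 3*17
     = 0.044118 * 1360.65 - 51
     = 9.028493.
Step 4: Ties present; correction factor C = 1 - 12/(16^3 - 16) = 0.997059. Corrected H = 9.028493 / 0.997059 = 9.055125.
Step 5: Under H0, H ~ chi^2(3); p-value = 0.028567.
Step 6: alpha = 0.1. reject H0.

H = 9.0551, df = 3, p = 0.028567, reject H0.


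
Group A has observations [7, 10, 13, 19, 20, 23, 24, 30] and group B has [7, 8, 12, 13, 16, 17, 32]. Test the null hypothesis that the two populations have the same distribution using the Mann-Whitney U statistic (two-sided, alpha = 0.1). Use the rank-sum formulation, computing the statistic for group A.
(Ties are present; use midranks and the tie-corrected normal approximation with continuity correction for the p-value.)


Step 1: Combine and sort all 15 observations; assign midranks.
sorted (value, group): (7,X), (7,Y), (8,Y), (10,X), (12,Y), (13,X), (13,Y), (16,Y), (17,Y), (19,X), (20,X), (23,X), (24,X), (30,X), (32,Y)
ranks: 7->1.5, 7->1.5, 8->3, 10->4, 12->5, 13->6.5, 13->6.5, 16->8, 17->9, 19->10, 20->11, 23->12, 24->13, 30->14, 32->15
Step 2: Rank sum for X: R1 = 1.5 + 4 + 6.5 + 10 + 11 + 12 + 13 + 14 = 72.
Step 3: U_X = R1 - n1(n1+1)/2 = 72 - 8*9/2 = 72 - 36 = 36.
       U_Y = n1*n2 - U_X = 56 - 36 = 20.
Step 4: Ties are present, so use the tie-corrected normal approximation (with continuity correction) for the p-value.
Step 5: p-value = 0.384568; compare to alpha = 0.1. fail to reject H0.

U_X = 36, p = 0.384568, fail to reject H0 at alpha = 0.1.


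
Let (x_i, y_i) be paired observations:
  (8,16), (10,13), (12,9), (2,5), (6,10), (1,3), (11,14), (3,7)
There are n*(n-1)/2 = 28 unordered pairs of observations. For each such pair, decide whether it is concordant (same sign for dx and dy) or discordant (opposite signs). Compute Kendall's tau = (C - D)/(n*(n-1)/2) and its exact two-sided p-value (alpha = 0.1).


Step 1: Enumerate the 28 unordered pairs (i,j) with i<j and classify each by sign(x_j-x_i) * sign(y_j-y_i).
  (1,2):dx=+2,dy=-3->D; (1,3):dx=+4,dy=-7->D; (1,4):dx=-6,dy=-11->C; (1,5):dx=-2,dy=-6->C
  (1,6):dx=-7,dy=-13->C; (1,7):dx=+3,dy=-2->D; (1,8):dx=-5,dy=-9->C; (2,3):dx=+2,dy=-4->D
  (2,4):dx=-8,dy=-8->C; (2,5):dx=-4,dy=-3->C; (2,6):dx=-9,dy=-10->C; (2,7):dx=+1,dy=+1->C
  (2,8):dx=-7,dy=-6->C; (3,4):dx=-10,dy=-4->C; (3,5):dx=-6,dy=+1->D; (3,6):dx=-11,dy=-6->C
  (3,7):dx=-1,dy=+5->D; (3,8):dx=-9,dy=-2->C; (4,5):dx=+4,dy=+5->C; (4,6):dx=-1,dy=-2->C
  (4,7):dx=+9,dy=+9->C; (4,8):dx=+1,dy=+2->C; (5,6):dx=-5,dy=-7->C; (5,7):dx=+5,dy=+4->C
  (5,8):dx=-3,dy=-3->C; (6,7):dx=+10,dy=+11->C; (6,8):dx=+2,dy=+4->C; (7,8):dx=-8,dy=-7->C
Step 2: C = 22, D = 6, total pairs = 28.
Step 3: tau = (C - D)/(n(n-1)/2) = (22 - 6)/28 = 0.571429.
Step 4: Exact two-sided p-value (enumerate n! = 40320 permutations of y under H0): p = 0.061012.
Step 5: alpha = 0.1. reject H0.

tau_b = 0.5714 (C=22, D=6), p = 0.061012, reject H0.


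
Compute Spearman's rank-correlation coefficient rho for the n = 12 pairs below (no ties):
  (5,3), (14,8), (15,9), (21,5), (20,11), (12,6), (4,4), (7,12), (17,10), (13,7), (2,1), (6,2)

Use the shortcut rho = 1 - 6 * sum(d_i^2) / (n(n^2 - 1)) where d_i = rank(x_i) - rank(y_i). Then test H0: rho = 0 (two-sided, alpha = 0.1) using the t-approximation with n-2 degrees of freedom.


Step 1: Rank x and y separately (midranks; no ties here).
rank(x): 5->3, 14->8, 15->9, 21->12, 20->11, 12->6, 4->2, 7->5, 17->10, 13->7, 2->1, 6->4
rank(y): 3->3, 8->8, 9->9, 5->5, 11->11, 6->6, 4->4, 12->12, 10->10, 7->7, 1->1, 2->2
Step 2: d_i = R_x(i) - R_y(i); compute d_i^2.
  (3-3)^2=0, (8-8)^2=0, (9-9)^2=0, (12-5)^2=49, (11-11)^2=0, (6-6)^2=0, (2-4)^2=4, (5-12)^2=49, (10-10)^2=0, (7-7)^2=0, (1-1)^2=0, (4-2)^2=4
sum(d^2) = 106.
Step 3: rho = 1 - 6*106 / (12*(12^2 - 1)) = 1 - 636/1716 = 0.629371.
Step 4: Under H0, t = rho * sqrt((n-2)/(1-rho^2)) = 2.5611 ~ t(10).
Step 5: Two-sided p-value from the t-distribution with 10 df = 0.028320.
Step 6: alpha = 0.1. reject H0.

rho = 0.6294, p = 0.028320, reject H0 at alpha = 0.1.


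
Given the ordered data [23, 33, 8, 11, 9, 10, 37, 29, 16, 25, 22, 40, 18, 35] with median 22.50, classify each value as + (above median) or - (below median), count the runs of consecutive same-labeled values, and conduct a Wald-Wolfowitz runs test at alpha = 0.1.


Step 1: Compute median = 22.50; label A = above, B = below.
Labels in order: AABBBBAABABABA  (n_A = 7, n_B = 7)
Step 2: Count runs R = 9.
Step 3: Under H0 (random ordering), E[R] = 2*n_A*n_B/(n_A+n_B) + 1 = 2*7*7/14 + 1 = 8.0000.
        Var[R] = 2*n_A*n_B*(2*n_A*n_B - n_A - n_B) / ((n_A+n_B)^2 * (n_A+n_B-1)) = 8232/2548 = 3.2308.
        SD[R] = 1.7974.
Step 4: Continuity-corrected z = (R - 0.5 - E[R]) / SD[R] = (9 - 0.5 - 8.0000) / 1.7974 = 0.2782.
Step 5: Two-sided p-value via normal approximation = 2*(1 - Phi(|z|)) = 0.780879.
Step 6: alpha = 0.1. fail to reject H0.

R = 9, z = 0.2782, p = 0.780879, fail to reject H0.


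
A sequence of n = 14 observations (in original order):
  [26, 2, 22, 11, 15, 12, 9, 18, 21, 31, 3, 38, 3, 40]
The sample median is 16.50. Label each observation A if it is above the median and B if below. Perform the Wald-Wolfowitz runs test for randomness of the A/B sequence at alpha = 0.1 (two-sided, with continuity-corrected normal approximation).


Step 1: Compute median = 16.50; label A = above, B = below.
Labels in order: ABABBBBAAABABA  (n_A = 7, n_B = 7)
Step 2: Count runs R = 9.
Step 3: Under H0 (random ordering), E[R] = 2*n_A*n_B/(n_A+n_B) + 1 = 2*7*7/14 + 1 = 8.0000.
        Var[R] = 2*n_A*n_B*(2*n_A*n_B - n_A - n_B) / ((n_A+n_B)^2 * (n_A+n_B-1)) = 8232/2548 = 3.2308.
        SD[R] = 1.7974.
Step 4: Continuity-corrected z = (R - 0.5 - E[R]) / SD[R] = (9 - 0.5 - 8.0000) / 1.7974 = 0.2782.
Step 5: Two-sided p-value via normal approximation = 2*(1 - Phi(|z|)) = 0.780879.
Step 6: alpha = 0.1. fail to reject H0.

R = 9, z = 0.2782, p = 0.780879, fail to reject H0.


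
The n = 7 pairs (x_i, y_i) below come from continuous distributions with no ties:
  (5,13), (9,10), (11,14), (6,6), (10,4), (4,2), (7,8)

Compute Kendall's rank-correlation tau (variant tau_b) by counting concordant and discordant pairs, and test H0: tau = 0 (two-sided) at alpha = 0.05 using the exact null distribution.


Step 1: Enumerate the 21 unordered pairs (i,j) with i<j and classify each by sign(x_j-x_i) * sign(y_j-y_i).
  (1,2):dx=+4,dy=-3->D; (1,3):dx=+6,dy=+1->C; (1,4):dx=+1,dy=-7->D; (1,5):dx=+5,dy=-9->D
  (1,6):dx=-1,dy=-11->C; (1,7):dx=+2,dy=-5->D; (2,3):dx=+2,dy=+4->C; (2,4):dx=-3,dy=-4->C
  (2,5):dx=+1,dy=-6->D; (2,6):dx=-5,dy=-8->C; (2,7):dx=-2,dy=-2->C; (3,4):dx=-5,dy=-8->C
  (3,5):dx=-1,dy=-10->C; (3,6):dx=-7,dy=-12->C; (3,7):dx=-4,dy=-6->C; (4,5):dx=+4,dy=-2->D
  (4,6):dx=-2,dy=-4->C; (4,7):dx=+1,dy=+2->C; (5,6):dx=-6,dy=-2->C; (5,7):dx=-3,dy=+4->D
  (6,7):dx=+3,dy=+6->C
Step 2: C = 14, D = 7, total pairs = 21.
Step 3: tau = (C - D)/(n(n-1)/2) = (14 - 7)/21 = 0.333333.
Step 4: Exact two-sided p-value (enumerate n! = 5040 permutations of y under H0): p = 0.381349.
Step 5: alpha = 0.05. fail to reject H0.

tau_b = 0.3333 (C=14, D=7), p = 0.381349, fail to reject H0.


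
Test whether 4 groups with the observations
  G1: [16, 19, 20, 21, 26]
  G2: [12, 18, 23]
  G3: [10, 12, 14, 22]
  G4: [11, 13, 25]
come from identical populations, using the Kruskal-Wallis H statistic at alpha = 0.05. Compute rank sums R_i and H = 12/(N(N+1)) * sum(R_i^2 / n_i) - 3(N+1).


Step 1: Combine all N = 15 observations and assign midranks.
sorted (value, group, rank): (10,G3,1), (11,G4,2), (12,G2,3.5), (12,G3,3.5), (13,G4,5), (14,G3,6), (16,G1,7), (18,G2,8), (19,G1,9), (20,G1,10), (21,G1,11), (22,G3,12), (23,G2,13), (25,G4,14), (26,G1,15)
Step 2: Sum ranks within each group.
R_1 = 52 (n_1 = 5)
R_2 = 24.5 (n_2 = 3)
R_3 = 22.5 (n_3 = 4)
R_4 = 21 (n_4 = 3)
Step 3: H = 12/(N(N+1)) * sum(R_i^2/n_i) - 3(N+1)
     = 12/(15*16) * (52^2/5 + 24.5^2/3 + 22.5^2/4 + 21^2/3) - 3*16
     = 0.050000 * 1014.45 - 48
     = 2.722292.
Step 4: Ties present; correction factor C = 1 - 6/(15^3 - 15) = 0.998214. Corrected H = 2.722292 / 0.998214 = 2.727162.
Step 5: Under H0, H ~ chi^2(3); p-value = 0.435631.
Step 6: alpha = 0.05. fail to reject H0.

H = 2.7272, df = 3, p = 0.435631, fail to reject H0.


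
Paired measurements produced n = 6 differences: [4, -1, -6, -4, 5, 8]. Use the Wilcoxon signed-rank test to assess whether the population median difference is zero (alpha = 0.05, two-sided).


Step 1: Drop any zero differences (none here) and take |d_i|.
|d| = [4, 1, 6, 4, 5, 8]
Step 2: Midrank |d_i| (ties get averaged ranks).
ranks: |4|->2.5, |1|->1, |6|->5, |4|->2.5, |5|->4, |8|->6
Step 3: Attach original signs; sum ranks with positive sign and with negative sign.
W+ = 2.5 + 4 + 6 = 12.5
W- = 1 + 5 + 2.5 = 8.5
(Check: W+ + W- = 21 should equal n(n+1)/2 = 21.)
Step 4: Test statistic W = min(W+, W-) = 8.5.
Step 5: Ties in |d|, so use the tie-corrected normal approximation.
        E[W] = n(n+1)/4 = 6*7/4 = 10.5.
        Tie groups: |d|=4 (t=2); sum(t^3 - t) = 6.
        Var[W] = n(n+1)(2n+1)/24 - sum(t^3-t)/48 = 546/24 - 6/48 = 22.625.
        z = (W - E[W]) / sqrt(Var[W]) = (8.5 - 10.5) / 4.7566 = -0.4205.
        Two-sided p = 2*Phi(z) = 0.674142.
Step 6: alpha = 0.05. fail to reject H0.

W+ = 12.5, W- = 8.5, W = min = 8.5, p = 0.674142, fail to reject H0.


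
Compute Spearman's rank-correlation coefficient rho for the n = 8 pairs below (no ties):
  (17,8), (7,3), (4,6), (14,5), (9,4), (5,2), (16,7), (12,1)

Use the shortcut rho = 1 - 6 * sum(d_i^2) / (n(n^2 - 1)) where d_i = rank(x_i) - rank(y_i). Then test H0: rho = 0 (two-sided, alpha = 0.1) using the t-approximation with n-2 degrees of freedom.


Step 1: Rank x and y separately (midranks; no ties here).
rank(x): 17->8, 7->3, 4->1, 14->6, 9->4, 5->2, 16->7, 12->5
rank(y): 8->8, 3->3, 6->6, 5->5, 4->4, 2->2, 7->7, 1->1
Step 2: d_i = R_x(i) - R_y(i); compute d_i^2.
  (8-8)^2=0, (3-3)^2=0, (1-6)^2=25, (6-5)^2=1, (4-4)^2=0, (2-2)^2=0, (7-7)^2=0, (5-1)^2=16
sum(d^2) = 42.
Step 3: rho = 1 - 6*42 / (8*(8^2 - 1)) = 1 - 252/504 = 0.500000.
Step 4: Under H0, t = rho * sqrt((n-2)/(1-rho^2)) = 1.4142 ~ t(6).
Step 5: Two-sided p-value from the t-distribution with 6 df = 0.207031.
Step 6: alpha = 0.1. fail to reject H0.

rho = 0.5000, p = 0.207031, fail to reject H0 at alpha = 0.1.


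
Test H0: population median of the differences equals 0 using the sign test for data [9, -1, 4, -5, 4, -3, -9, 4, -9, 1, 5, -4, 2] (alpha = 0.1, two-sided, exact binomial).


Step 1: Discard zero differences. Original n = 13; n_eff = number of nonzero differences = 13.
Nonzero differences (with sign): +9, -1, +4, -5, +4, -3, -9, +4, -9, +1, +5, -4, +2
Step 2: Count signs: positive = 7, negative = 6.
Step 3: Under H0: P(positive) = 0.5, so the number of positives S ~ Bin(13, 0.5).
Step 4: Two-sided exact p-value = sum of Bin(13,0.5) probabilities at or below the observed probability = 1.000000.
Step 5: alpha = 0.1. fail to reject H0.

n_eff = 13, pos = 7, neg = 6, p = 1.000000, fail to reject H0.


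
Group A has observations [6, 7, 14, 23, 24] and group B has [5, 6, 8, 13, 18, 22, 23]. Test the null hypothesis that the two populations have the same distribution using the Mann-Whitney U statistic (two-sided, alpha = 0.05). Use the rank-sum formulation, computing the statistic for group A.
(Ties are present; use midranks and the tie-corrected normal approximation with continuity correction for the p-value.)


Step 1: Combine and sort all 12 observations; assign midranks.
sorted (value, group): (5,Y), (6,X), (6,Y), (7,X), (8,Y), (13,Y), (14,X), (18,Y), (22,Y), (23,X), (23,Y), (24,X)
ranks: 5->1, 6->2.5, 6->2.5, 7->4, 8->5, 13->6, 14->7, 18->8, 22->9, 23->10.5, 23->10.5, 24->12
Step 2: Rank sum for X: R1 = 2.5 + 4 + 7 + 10.5 + 12 = 36.
Step 3: U_X = R1 - n1(n1+1)/2 = 36 - 5*6/2 = 36 - 15 = 21.
       U_Y = n1*n2 - U_X = 35 - 21 = 14.
Step 4: Ties are present, so use the tie-corrected normal approximation (with continuity correction) for the p-value.
Step 5: p-value = 0.624905; compare to alpha = 0.05. fail to reject H0.

U_X = 21, p = 0.624905, fail to reject H0 at alpha = 0.05.


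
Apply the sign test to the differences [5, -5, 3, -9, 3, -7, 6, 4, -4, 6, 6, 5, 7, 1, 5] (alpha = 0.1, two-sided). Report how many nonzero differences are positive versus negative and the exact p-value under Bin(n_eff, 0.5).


Step 1: Discard zero differences. Original n = 15; n_eff = number of nonzero differences = 15.
Nonzero differences (with sign): +5, -5, +3, -9, +3, -7, +6, +4, -4, +6, +6, +5, +7, +1, +5
Step 2: Count signs: positive = 11, negative = 4.
Step 3: Under H0: P(positive) = 0.5, so the number of positives S ~ Bin(15, 0.5).
Step 4: Two-sided exact p-value = sum of Bin(15,0.5) probabilities at or below the observed probability = 0.118469.
Step 5: alpha = 0.1. fail to reject H0.

n_eff = 15, pos = 11, neg = 4, p = 0.118469, fail to reject H0.


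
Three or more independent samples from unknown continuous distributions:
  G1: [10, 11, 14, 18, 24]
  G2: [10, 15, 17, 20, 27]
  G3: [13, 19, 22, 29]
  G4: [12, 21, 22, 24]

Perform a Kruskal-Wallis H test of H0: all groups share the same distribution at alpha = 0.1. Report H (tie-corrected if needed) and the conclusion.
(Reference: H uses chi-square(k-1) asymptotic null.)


Step 1: Combine all N = 18 observations and assign midranks.
sorted (value, group, rank): (10,G1,1.5), (10,G2,1.5), (11,G1,3), (12,G4,4), (13,G3,5), (14,G1,6), (15,G2,7), (17,G2,8), (18,G1,9), (19,G3,10), (20,G2,11), (21,G4,12), (22,G3,13.5), (22,G4,13.5), (24,G1,15.5), (24,G4,15.5), (27,G2,17), (29,G3,18)
Step 2: Sum ranks within each group.
R_1 = 35 (n_1 = 5)
R_2 = 44.5 (n_2 = 5)
R_3 = 46.5 (n_3 = 4)
R_4 = 45 (n_4 = 4)
Step 3: H = 12/(N(N+1)) * sum(R_i^2/n_i) - 3(N+1)
     = 12/(18*19) * (35^2/5 + 44.5^2/5 + 46.5^2/4 + 45^2/4) - 3*19
     = 0.035088 * 1687.86 - 57
     = 2.223246.
Step 4: Ties present; correction factor C = 1 - 18/(18^3 - 18) = 0.996904. Corrected H = 2.223246 / 0.996904 = 2.230150.
Step 5: Under H0, H ~ chi^2(3); p-value = 0.526034.
Step 6: alpha = 0.1. fail to reject H0.

H = 2.2302, df = 3, p = 0.526034, fail to reject H0.


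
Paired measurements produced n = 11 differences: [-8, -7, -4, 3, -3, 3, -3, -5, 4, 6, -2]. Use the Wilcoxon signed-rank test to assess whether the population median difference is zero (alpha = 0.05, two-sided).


Step 1: Drop any zero differences (none here) and take |d_i|.
|d| = [8, 7, 4, 3, 3, 3, 3, 5, 4, 6, 2]
Step 2: Midrank |d_i| (ties get averaged ranks).
ranks: |8|->11, |7|->10, |4|->6.5, |3|->3.5, |3|->3.5, |3|->3.5, |3|->3.5, |5|->8, |4|->6.5, |6|->9, |2|->1
Step 3: Attach original signs; sum ranks with positive sign and with negative sign.
W+ = 3.5 + 3.5 + 6.5 + 9 = 22.5
W- = 11 + 10 + 6.5 + 3.5 + 3.5 + 8 + 1 = 43.5
(Check: W+ + W- = 66 should equal n(n+1)/2 = 66.)
Step 4: Test statistic W = min(W+, W-) = 22.5.
Step 5: Ties in |d|, so use the tie-corrected normal approximation.
        E[W] = n(n+1)/4 = 11*12/4 = 33.
        Tie groups: |d|=3 (t=4), |d|=4 (t=2); sum(t^3 - t) = 66.
        Var[W] = n(n+1)(2n+1)/24 - sum(t^3-t)/48 = 3036/24 - 66/48 = 125.125.
        z = (W - E[W]) / sqrt(Var[W]) = (22.5 - 33) / 11.1859 = -0.9387.
        Two-sided p = 2*Phi(z) = 0.347895.
Step 6: alpha = 0.05. fail to reject H0.

W+ = 22.5, W- = 43.5, W = min = 22.5, p = 0.347895, fail to reject H0.


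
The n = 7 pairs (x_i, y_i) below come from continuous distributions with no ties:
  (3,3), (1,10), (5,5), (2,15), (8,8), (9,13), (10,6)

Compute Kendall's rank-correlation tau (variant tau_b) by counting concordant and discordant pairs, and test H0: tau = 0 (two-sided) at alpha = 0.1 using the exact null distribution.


Step 1: Enumerate the 21 unordered pairs (i,j) with i<j and classify each by sign(x_j-x_i) * sign(y_j-y_i).
  (1,2):dx=-2,dy=+7->D; (1,3):dx=+2,dy=+2->C; (1,4):dx=-1,dy=+12->D; (1,5):dx=+5,dy=+5->C
  (1,6):dx=+6,dy=+10->C; (1,7):dx=+7,dy=+3->C; (2,3):dx=+4,dy=-5->D; (2,4):dx=+1,dy=+5->C
  (2,5):dx=+7,dy=-2->D; (2,6):dx=+8,dy=+3->C; (2,7):dx=+9,dy=-4->D; (3,4):dx=-3,dy=+10->D
  (3,5):dx=+3,dy=+3->C; (3,6):dx=+4,dy=+8->C; (3,7):dx=+5,dy=+1->C; (4,5):dx=+6,dy=-7->D
  (4,6):dx=+7,dy=-2->D; (4,7):dx=+8,dy=-9->D; (5,6):dx=+1,dy=+5->C; (5,7):dx=+2,dy=-2->D
  (6,7):dx=+1,dy=-7->D
Step 2: C = 10, D = 11, total pairs = 21.
Step 3: tau = (C - D)/(n(n-1)/2) = (10 - 11)/21 = -0.047619.
Step 4: Exact two-sided p-value (enumerate n! = 5040 permutations of y under H0): p = 1.000000.
Step 5: alpha = 0.1. fail to reject H0.

tau_b = -0.0476 (C=10, D=11), p = 1.000000, fail to reject H0.


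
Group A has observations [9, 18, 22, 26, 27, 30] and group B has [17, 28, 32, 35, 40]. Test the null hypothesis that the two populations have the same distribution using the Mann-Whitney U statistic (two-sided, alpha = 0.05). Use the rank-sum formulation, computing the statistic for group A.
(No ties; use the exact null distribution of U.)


Step 1: Combine and sort all 11 observations; assign midranks.
sorted (value, group): (9,X), (17,Y), (18,X), (22,X), (26,X), (27,X), (28,Y), (30,X), (32,Y), (35,Y), (40,Y)
ranks: 9->1, 17->2, 18->3, 22->4, 26->5, 27->6, 28->7, 30->8, 32->9, 35->10, 40->11
Step 2: Rank sum for X: R1 = 1 + 3 + 4 + 5 + 6 + 8 = 27.
Step 3: U_X = R1 - n1(n1+1)/2 = 27 - 6*7/2 = 27 - 21 = 6.
       U_Y = n1*n2 - U_X = 30 - 6 = 24.
Step 4: No ties, so the exact null distribution of U (based on enumerating the C(11,6) = 462 equally likely rank assignments) gives the two-sided p-value.
Step 5: p-value = 0.125541; compare to alpha = 0.05. fail to reject H0.

U_X = 6, p = 0.125541, fail to reject H0 at alpha = 0.05.


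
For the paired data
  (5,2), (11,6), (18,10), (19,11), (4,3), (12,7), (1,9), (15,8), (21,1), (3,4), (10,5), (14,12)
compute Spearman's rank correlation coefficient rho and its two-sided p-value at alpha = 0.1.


Step 1: Rank x and y separately (midranks; no ties here).
rank(x): 5->4, 11->6, 18->10, 19->11, 4->3, 12->7, 1->1, 15->9, 21->12, 3->2, 10->5, 14->8
rank(y): 2->2, 6->6, 10->10, 11->11, 3->3, 7->7, 9->9, 8->8, 1->1, 4->4, 5->5, 12->12
Step 2: d_i = R_x(i) - R_y(i); compute d_i^2.
  (4-2)^2=4, (6-6)^2=0, (10-10)^2=0, (11-11)^2=0, (3-3)^2=0, (7-7)^2=0, (1-9)^2=64, (9-8)^2=1, (12-1)^2=121, (2-4)^2=4, (5-5)^2=0, (8-12)^2=16
sum(d^2) = 210.
Step 3: rho = 1 - 6*210 / (12*(12^2 - 1)) = 1 - 1260/1716 = 0.265734.
Step 4: Under H0, t = rho * sqrt((n-2)/(1-rho^2)) = 0.8717 ~ t(10).
Step 5: Two-sided p-value from the t-distribution with 10 df = 0.403833.
Step 6: alpha = 0.1. fail to reject H0.

rho = 0.2657, p = 0.403833, fail to reject H0 at alpha = 0.1.


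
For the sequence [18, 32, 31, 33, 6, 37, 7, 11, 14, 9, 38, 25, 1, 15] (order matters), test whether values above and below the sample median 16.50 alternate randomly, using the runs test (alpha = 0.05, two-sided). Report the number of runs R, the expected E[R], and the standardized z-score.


Step 1: Compute median = 16.50; label A = above, B = below.
Labels in order: AAAABABBBBAABB  (n_A = 7, n_B = 7)
Step 2: Count runs R = 6.
Step 3: Under H0 (random ordering), E[R] = 2*n_A*n_B/(n_A+n_B) + 1 = 2*7*7/14 + 1 = 8.0000.
        Var[R] = 2*n_A*n_B*(2*n_A*n_B - n_A - n_B) / ((n_A+n_B)^2 * (n_A+n_B-1)) = 8232/2548 = 3.2308.
        SD[R] = 1.7974.
Step 4: Continuity-corrected z = (R + 0.5 - E[R]) / SD[R] = (6 + 0.5 - 8.0000) / 1.7974 = -0.8345.
Step 5: Two-sided p-value via normal approximation = 2*(1 - Phi(|z|)) = 0.403986.
Step 6: alpha = 0.05. fail to reject H0.

R = 6, z = -0.8345, p = 0.403986, fail to reject H0.


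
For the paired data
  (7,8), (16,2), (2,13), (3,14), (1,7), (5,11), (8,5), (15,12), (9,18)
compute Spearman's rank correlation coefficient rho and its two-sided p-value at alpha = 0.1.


Step 1: Rank x and y separately (midranks; no ties here).
rank(x): 7->5, 16->9, 2->2, 3->3, 1->1, 5->4, 8->6, 15->8, 9->7
rank(y): 8->4, 2->1, 13->7, 14->8, 7->3, 11->5, 5->2, 12->6, 18->9
Step 2: d_i = R_x(i) - R_y(i); compute d_i^2.
  (5-4)^2=1, (9-1)^2=64, (2-7)^2=25, (3-8)^2=25, (1-3)^2=4, (4-5)^2=1, (6-2)^2=16, (8-6)^2=4, (7-9)^2=4
sum(d^2) = 144.
Step 3: rho = 1 - 6*144 / (9*(9^2 - 1)) = 1 - 864/720 = -0.200000.
Step 4: Under H0, t = rho * sqrt((n-2)/(1-rho^2)) = -0.5401 ~ t(7).
Step 5: Two-sided p-value from the t-distribution with 7 df = 0.605901.
Step 6: alpha = 0.1. fail to reject H0.

rho = -0.2000, p = 0.605901, fail to reject H0 at alpha = 0.1.


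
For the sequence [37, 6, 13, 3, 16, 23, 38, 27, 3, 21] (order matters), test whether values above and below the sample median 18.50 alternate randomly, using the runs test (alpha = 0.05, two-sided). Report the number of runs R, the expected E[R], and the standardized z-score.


Step 1: Compute median = 18.50; label A = above, B = below.
Labels in order: ABBBBAAABA  (n_A = 5, n_B = 5)
Step 2: Count runs R = 5.
Step 3: Under H0 (random ordering), E[R] = 2*n_A*n_B/(n_A+n_B) + 1 = 2*5*5/10 + 1 = 6.0000.
        Var[R] = 2*n_A*n_B*(2*n_A*n_B - n_A - n_B) / ((n_A+n_B)^2 * (n_A+n_B-1)) = 2000/900 = 2.2222.
        SD[R] = 1.4907.
Step 4: Continuity-corrected z = (R + 0.5 - E[R]) / SD[R] = (5 + 0.5 - 6.0000) / 1.4907 = -0.3354.
Step 5: Two-sided p-value via normal approximation = 2*(1 - Phi(|z|)) = 0.737316.
Step 6: alpha = 0.05. fail to reject H0.

R = 5, z = -0.3354, p = 0.737316, fail to reject H0.


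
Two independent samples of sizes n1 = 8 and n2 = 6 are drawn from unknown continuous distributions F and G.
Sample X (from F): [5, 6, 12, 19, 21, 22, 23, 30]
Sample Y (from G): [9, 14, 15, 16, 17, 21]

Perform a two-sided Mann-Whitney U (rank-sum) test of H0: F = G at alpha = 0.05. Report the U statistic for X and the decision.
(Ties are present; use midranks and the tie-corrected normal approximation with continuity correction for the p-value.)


Step 1: Combine and sort all 14 observations; assign midranks.
sorted (value, group): (5,X), (6,X), (9,Y), (12,X), (14,Y), (15,Y), (16,Y), (17,Y), (19,X), (21,X), (21,Y), (22,X), (23,X), (30,X)
ranks: 5->1, 6->2, 9->3, 12->4, 14->5, 15->6, 16->7, 17->8, 19->9, 21->10.5, 21->10.5, 22->12, 23->13, 30->14
Step 2: Rank sum for X: R1 = 1 + 2 + 4 + 9 + 10.5 + 12 + 13 + 14 = 65.5.
Step 3: U_X = R1 - n1(n1+1)/2 = 65.5 - 8*9/2 = 65.5 - 36 = 29.5.
       U_Y = n1*n2 - U_X = 48 - 29.5 = 18.5.
Step 4: Ties are present, so use the tie-corrected normal approximation (with continuity correction) for the p-value.
Step 5: p-value = 0.518145; compare to alpha = 0.05. fail to reject H0.

U_X = 29.5, p = 0.518145, fail to reject H0 at alpha = 0.05.


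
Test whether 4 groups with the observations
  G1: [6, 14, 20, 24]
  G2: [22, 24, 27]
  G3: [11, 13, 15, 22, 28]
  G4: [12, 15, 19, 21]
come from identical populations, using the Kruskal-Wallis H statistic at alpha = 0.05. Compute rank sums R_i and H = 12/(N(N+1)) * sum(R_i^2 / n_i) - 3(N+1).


Step 1: Combine all N = 16 observations and assign midranks.
sorted (value, group, rank): (6,G1,1), (11,G3,2), (12,G4,3), (13,G3,4), (14,G1,5), (15,G3,6.5), (15,G4,6.5), (19,G4,8), (20,G1,9), (21,G4,10), (22,G2,11.5), (22,G3,11.5), (24,G1,13.5), (24,G2,13.5), (27,G2,15), (28,G3,16)
Step 2: Sum ranks within each group.
R_1 = 28.5 (n_1 = 4)
R_2 = 40 (n_2 = 3)
R_3 = 40 (n_3 = 5)
R_4 = 27.5 (n_4 = 4)
Step 3: H = 12/(N(N+1)) * sum(R_i^2/n_i) - 3(N+1)
     = 12/(16*17) * (28.5^2/4 + 40^2/3 + 40^2/5 + 27.5^2/4) - 3*17
     = 0.044118 * 1245.46 - 51
     = 3.946691.
Step 4: Ties present; correction factor C = 1 - 18/(16^3 - 16) = 0.995588. Corrected H = 3.946691 / 0.995588 = 3.964180.
Step 5: Under H0, H ~ chi^2(3); p-value = 0.265358.
Step 6: alpha = 0.05. fail to reject H0.

H = 3.9642, df = 3, p = 0.265358, fail to reject H0.


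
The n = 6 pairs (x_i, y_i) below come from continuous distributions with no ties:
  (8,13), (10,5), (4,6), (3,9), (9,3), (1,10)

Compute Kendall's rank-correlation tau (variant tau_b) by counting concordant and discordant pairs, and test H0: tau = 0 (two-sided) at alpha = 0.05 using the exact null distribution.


Step 1: Enumerate the 15 unordered pairs (i,j) with i<j and classify each by sign(x_j-x_i) * sign(y_j-y_i).
  (1,2):dx=+2,dy=-8->D; (1,3):dx=-4,dy=-7->C; (1,4):dx=-5,dy=-4->C; (1,5):dx=+1,dy=-10->D
  (1,6):dx=-7,dy=-3->C; (2,3):dx=-6,dy=+1->D; (2,4):dx=-7,dy=+4->D; (2,5):dx=-1,dy=-2->C
  (2,6):dx=-9,dy=+5->D; (3,4):dx=-1,dy=+3->D; (3,5):dx=+5,dy=-3->D; (3,6):dx=-3,dy=+4->D
  (4,5):dx=+6,dy=-6->D; (4,6):dx=-2,dy=+1->D; (5,6):dx=-8,dy=+7->D
Step 2: C = 4, D = 11, total pairs = 15.
Step 3: tau = (C - D)/(n(n-1)/2) = (4 - 11)/15 = -0.466667.
Step 4: Exact two-sided p-value (enumerate n! = 720 permutations of y under H0): p = 0.272222.
Step 5: alpha = 0.05. fail to reject H0.

tau_b = -0.4667 (C=4, D=11), p = 0.272222, fail to reject H0.


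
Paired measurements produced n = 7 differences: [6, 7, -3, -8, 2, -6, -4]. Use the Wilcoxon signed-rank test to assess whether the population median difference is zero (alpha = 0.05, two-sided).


Step 1: Drop any zero differences (none here) and take |d_i|.
|d| = [6, 7, 3, 8, 2, 6, 4]
Step 2: Midrank |d_i| (ties get averaged ranks).
ranks: |6|->4.5, |7|->6, |3|->2, |8|->7, |2|->1, |6|->4.5, |4|->3
Step 3: Attach original signs; sum ranks with positive sign and with negative sign.
W+ = 4.5 + 6 + 1 = 11.5
W- = 2 + 7 + 4.5 + 3 = 16.5
(Check: W+ + W- = 28 should equal n(n+1)/2 = 28.)
Step 4: Test statistic W = min(W+, W-) = 11.5.
Step 5: Ties in |d|, so use the tie-corrected normal approximation.
        E[W] = n(n+1)/4 = 7*8/4 = 14.
        Tie groups: |d|=6 (t=2); sum(t^3 - t) = 6.
        Var[W] = n(n+1)(2n+1)/24 - sum(t^3-t)/48 = 840/24 - 6/48 = 34.875.
        z = (W - E[W]) / sqrt(Var[W]) = (11.5 - 14) / 5.9055 = -0.4233.
        Two-sided p = 2*Phi(z) = 0.672052.
Step 6: alpha = 0.05. fail to reject H0.

W+ = 11.5, W- = 16.5, W = min = 11.5, p = 0.672052, fail to reject H0.


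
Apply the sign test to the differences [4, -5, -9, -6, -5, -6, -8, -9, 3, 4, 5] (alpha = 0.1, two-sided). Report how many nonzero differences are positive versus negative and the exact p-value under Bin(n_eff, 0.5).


Step 1: Discard zero differences. Original n = 11; n_eff = number of nonzero differences = 11.
Nonzero differences (with sign): +4, -5, -9, -6, -5, -6, -8, -9, +3, +4, +5
Step 2: Count signs: positive = 4, negative = 7.
Step 3: Under H0: P(positive) = 0.5, so the number of positives S ~ Bin(11, 0.5).
Step 4: Two-sided exact p-value = sum of Bin(11,0.5) probabilities at or below the observed probability = 0.548828.
Step 5: alpha = 0.1. fail to reject H0.

n_eff = 11, pos = 4, neg = 7, p = 0.548828, fail to reject H0.


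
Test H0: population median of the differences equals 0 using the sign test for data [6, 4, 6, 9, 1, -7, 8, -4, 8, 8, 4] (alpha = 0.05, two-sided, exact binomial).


Step 1: Discard zero differences. Original n = 11; n_eff = number of nonzero differences = 11.
Nonzero differences (with sign): +6, +4, +6, +9, +1, -7, +8, -4, +8, +8, +4
Step 2: Count signs: positive = 9, negative = 2.
Step 3: Under H0: P(positive) = 0.5, so the number of positives S ~ Bin(11, 0.5).
Step 4: Two-sided exact p-value = sum of Bin(11,0.5) probabilities at or below the observed probability = 0.065430.
Step 5: alpha = 0.05. fail to reject H0.

n_eff = 11, pos = 9, neg = 2, p = 0.065430, fail to reject H0.


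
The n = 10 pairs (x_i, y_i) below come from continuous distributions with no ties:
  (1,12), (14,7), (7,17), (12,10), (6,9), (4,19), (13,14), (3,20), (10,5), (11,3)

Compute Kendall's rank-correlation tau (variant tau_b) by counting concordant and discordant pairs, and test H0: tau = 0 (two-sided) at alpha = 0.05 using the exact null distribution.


Step 1: Enumerate the 45 unordered pairs (i,j) with i<j and classify each by sign(x_j-x_i) * sign(y_j-y_i).
  (1,2):dx=+13,dy=-5->D; (1,3):dx=+6,dy=+5->C; (1,4):dx=+11,dy=-2->D; (1,5):dx=+5,dy=-3->D
  (1,6):dx=+3,dy=+7->C; (1,7):dx=+12,dy=+2->C; (1,8):dx=+2,dy=+8->C; (1,9):dx=+9,dy=-7->D
  (1,10):dx=+10,dy=-9->D; (2,3):dx=-7,dy=+10->D; (2,4):dx=-2,dy=+3->D; (2,5):dx=-8,dy=+2->D
  (2,6):dx=-10,dy=+12->D; (2,7):dx=-1,dy=+7->D; (2,8):dx=-11,dy=+13->D; (2,9):dx=-4,dy=-2->C
  (2,10):dx=-3,dy=-4->C; (3,4):dx=+5,dy=-7->D; (3,5):dx=-1,dy=-8->C; (3,6):dx=-3,dy=+2->D
  (3,7):dx=+6,dy=-3->D; (3,8):dx=-4,dy=+3->D; (3,9):dx=+3,dy=-12->D; (3,10):dx=+4,dy=-14->D
  (4,5):dx=-6,dy=-1->C; (4,6):dx=-8,dy=+9->D; (4,7):dx=+1,dy=+4->C; (4,8):dx=-9,dy=+10->D
  (4,9):dx=-2,dy=-5->C; (4,10):dx=-1,dy=-7->C; (5,6):dx=-2,dy=+10->D; (5,7):dx=+7,dy=+5->C
  (5,8):dx=-3,dy=+11->D; (5,9):dx=+4,dy=-4->D; (5,10):dx=+5,dy=-6->D; (6,7):dx=+9,dy=-5->D
  (6,8):dx=-1,dy=+1->D; (6,9):dx=+6,dy=-14->D; (6,10):dx=+7,dy=-16->D; (7,8):dx=-10,dy=+6->D
  (7,9):dx=-3,dy=-9->C; (7,10):dx=-2,dy=-11->C; (8,9):dx=+7,dy=-15->D; (8,10):dx=+8,dy=-17->D
  (9,10):dx=+1,dy=-2->D
Step 2: C = 14, D = 31, total pairs = 45.
Step 3: tau = (C - D)/(n(n-1)/2) = (14 - 31)/45 = -0.377778.
Step 4: Exact two-sided p-value (enumerate n! = 3628800 permutations of y under H0): p = 0.155742.
Step 5: alpha = 0.05. fail to reject H0.

tau_b = -0.3778 (C=14, D=31), p = 0.155742, fail to reject H0.


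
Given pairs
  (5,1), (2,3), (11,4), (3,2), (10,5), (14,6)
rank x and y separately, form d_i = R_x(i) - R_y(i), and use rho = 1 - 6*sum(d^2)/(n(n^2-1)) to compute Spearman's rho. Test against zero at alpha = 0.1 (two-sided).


Step 1: Rank x and y separately (midranks; no ties here).
rank(x): 5->3, 2->1, 11->5, 3->2, 10->4, 14->6
rank(y): 1->1, 3->3, 4->4, 2->2, 5->5, 6->6
Step 2: d_i = R_x(i) - R_y(i); compute d_i^2.
  (3-1)^2=4, (1-3)^2=4, (5-4)^2=1, (2-2)^2=0, (4-5)^2=1, (6-6)^2=0
sum(d^2) = 10.
Step 3: rho = 1 - 6*10 / (6*(6^2 - 1)) = 1 - 60/210 = 0.714286.
Step 4: Under H0, t = rho * sqrt((n-2)/(1-rho^2)) = 2.0412 ~ t(4).
Step 5: Two-sided p-value from the t-distribution with 4 df = 0.110787.
Step 6: alpha = 0.1. fail to reject H0.

rho = 0.7143, p = 0.110787, fail to reject H0 at alpha = 0.1.


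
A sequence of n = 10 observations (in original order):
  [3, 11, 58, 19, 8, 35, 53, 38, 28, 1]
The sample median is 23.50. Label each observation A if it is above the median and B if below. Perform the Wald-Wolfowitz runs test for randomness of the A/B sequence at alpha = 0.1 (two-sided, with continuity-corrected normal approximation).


Step 1: Compute median = 23.50; label A = above, B = below.
Labels in order: BBABBAAAAB  (n_A = 5, n_B = 5)
Step 2: Count runs R = 5.
Step 3: Under H0 (random ordering), E[R] = 2*n_A*n_B/(n_A+n_B) + 1 = 2*5*5/10 + 1 = 6.0000.
        Var[R] = 2*n_A*n_B*(2*n_A*n_B - n_A - n_B) / ((n_A+n_B)^2 * (n_A+n_B-1)) = 2000/900 = 2.2222.
        SD[R] = 1.4907.
Step 4: Continuity-corrected z = (R + 0.5 - E[R]) / SD[R] = (5 + 0.5 - 6.0000) / 1.4907 = -0.3354.
Step 5: Two-sided p-value via normal approximation = 2*(1 - Phi(|z|)) = 0.737316.
Step 6: alpha = 0.1. fail to reject H0.

R = 5, z = -0.3354, p = 0.737316, fail to reject H0.


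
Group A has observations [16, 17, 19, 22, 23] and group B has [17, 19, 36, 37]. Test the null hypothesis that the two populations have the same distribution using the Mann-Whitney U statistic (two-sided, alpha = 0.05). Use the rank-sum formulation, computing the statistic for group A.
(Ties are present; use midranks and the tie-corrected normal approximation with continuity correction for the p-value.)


Step 1: Combine and sort all 9 observations; assign midranks.
sorted (value, group): (16,X), (17,X), (17,Y), (19,X), (19,Y), (22,X), (23,X), (36,Y), (37,Y)
ranks: 16->1, 17->2.5, 17->2.5, 19->4.5, 19->4.5, 22->6, 23->7, 36->8, 37->9
Step 2: Rank sum for X: R1 = 1 + 2.5 + 4.5 + 6 + 7 = 21.
Step 3: U_X = R1 - n1(n1+1)/2 = 21 - 5*6/2 = 21 - 15 = 6.
       U_Y = n1*n2 - U_X = 20 - 6 = 14.
Step 4: Ties are present, so use the tie-corrected normal approximation (with continuity correction) for the p-value.
Step 5: p-value = 0.387282; compare to alpha = 0.05. fail to reject H0.

U_X = 6, p = 0.387282, fail to reject H0 at alpha = 0.05.


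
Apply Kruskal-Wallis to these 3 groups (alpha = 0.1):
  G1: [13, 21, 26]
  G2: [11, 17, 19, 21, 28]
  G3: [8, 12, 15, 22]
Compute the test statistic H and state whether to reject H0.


Step 1: Combine all N = 12 observations and assign midranks.
sorted (value, group, rank): (8,G3,1), (11,G2,2), (12,G3,3), (13,G1,4), (15,G3,5), (17,G2,6), (19,G2,7), (21,G1,8.5), (21,G2,8.5), (22,G3,10), (26,G1,11), (28,G2,12)
Step 2: Sum ranks within each group.
R_1 = 23.5 (n_1 = 3)
R_2 = 35.5 (n_2 = 5)
R_3 = 19 (n_3 = 4)
Step 3: H = 12/(N(N+1)) * sum(R_i^2/n_i) - 3(N+1)
     = 12/(12*13) * (23.5^2/3 + 35.5^2/5 + 19^2/4) - 3*13
     = 0.076923 * 526.383 - 39
     = 1.491026.
Step 4: Ties present; correction factor C = 1 - 6/(12^3 - 12) = 0.996503. Corrected H = 1.491026 / 0.996503 = 1.496257.
Step 5: Under H0, H ~ chi^2(2); p-value = 0.473251.
Step 6: alpha = 0.1. fail to reject H0.

H = 1.4963, df = 2, p = 0.473251, fail to reject H0.


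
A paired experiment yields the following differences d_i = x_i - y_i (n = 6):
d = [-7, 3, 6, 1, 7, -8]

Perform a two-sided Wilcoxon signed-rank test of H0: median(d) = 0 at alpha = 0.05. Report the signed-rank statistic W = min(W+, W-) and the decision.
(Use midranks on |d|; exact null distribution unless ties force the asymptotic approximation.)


Step 1: Drop any zero differences (none here) and take |d_i|.
|d| = [7, 3, 6, 1, 7, 8]
Step 2: Midrank |d_i| (ties get averaged ranks).
ranks: |7|->4.5, |3|->2, |6|->3, |1|->1, |7|->4.5, |8|->6
Step 3: Attach original signs; sum ranks with positive sign and with negative sign.
W+ = 2 + 3 + 1 + 4.5 = 10.5
W- = 4.5 + 6 = 10.5
(Check: W+ + W- = 21 should equal n(n+1)/2 = 21.)
Step 4: Test statistic W = min(W+, W-) = 10.5.
Step 5: Ties in |d|, so use the tie-corrected normal approximation.
        E[W] = n(n+1)/4 = 6*7/4 = 10.5.
        Tie groups: |d|=7 (t=2); sum(t^3 - t) = 6.
        Var[W] = n(n+1)(2n+1)/24 - sum(t^3-t)/48 = 546/24 - 6/48 = 22.625.
        z = (W - E[W]) / sqrt(Var[W]) = (10.5 - 10.5) / 4.7566 = 0.0000.
        Two-sided p = 2*Phi(z) = 1.000000.
Step 6: alpha = 0.05. fail to reject H0.

W+ = 10.5, W- = 10.5, W = min = 10.5, p = 1.000000, fail to reject H0.
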